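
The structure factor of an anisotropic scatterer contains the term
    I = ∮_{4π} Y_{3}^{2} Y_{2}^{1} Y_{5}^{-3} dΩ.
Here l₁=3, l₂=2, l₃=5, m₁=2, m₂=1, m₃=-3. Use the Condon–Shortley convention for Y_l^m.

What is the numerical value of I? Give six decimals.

Checks pass: Σm=0; 10 even; l₃=5∈[1,5].
(2·3+1)(2·2+1)(2·5+1) = 385
Δ: 0! 6! 4! / 11! → 1/2310
sum: t=0:+1/144 = 1/144
3j²(3 2 5; 0 0 0) = Δ·Π!·Σ² = 10/231  (sign -1)
sum: t=0:+1/720 = 1/720
3j²(3 2 5; 2 1 -3) = Δ·Π!·Σ² = 8/165  (sign +1)
combine: 4πI² = 385·10/231·8/165 = 80/99
take √, sign -1: I = -0.25358436

-0.253584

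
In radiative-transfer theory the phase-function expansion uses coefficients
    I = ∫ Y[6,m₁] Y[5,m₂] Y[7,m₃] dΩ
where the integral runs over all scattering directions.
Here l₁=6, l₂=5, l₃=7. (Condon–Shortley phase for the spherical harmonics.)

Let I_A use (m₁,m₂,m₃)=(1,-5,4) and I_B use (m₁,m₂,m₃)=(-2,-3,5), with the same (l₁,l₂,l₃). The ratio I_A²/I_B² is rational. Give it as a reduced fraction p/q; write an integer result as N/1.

Same 6,5,7: normalisation and zero-m 3j drop out of the ratio.
A: Δ: 4! 8! 6! / 19! → 1/174594420; sum: t=0:+1/12441600 = 1/12441600; 3j²(6 5 7; 1 -5 4) = Δ·Π!·Σ² = 245/12597  (sign -1)
B: Δ: 4! 8! 6! / 19! → 1/174594420; sum: t=0:+1/46448640 t=1:−1/3628800 t=2:+1/4147200 = -1/77414400; 3j²(6 5 7; -2 -3 5) = Δ·Π!·Σ² = 3/41990  (sign -1)
I_A²/I_B² = (245/12597)/(3/41990) = 2450/9

2450/9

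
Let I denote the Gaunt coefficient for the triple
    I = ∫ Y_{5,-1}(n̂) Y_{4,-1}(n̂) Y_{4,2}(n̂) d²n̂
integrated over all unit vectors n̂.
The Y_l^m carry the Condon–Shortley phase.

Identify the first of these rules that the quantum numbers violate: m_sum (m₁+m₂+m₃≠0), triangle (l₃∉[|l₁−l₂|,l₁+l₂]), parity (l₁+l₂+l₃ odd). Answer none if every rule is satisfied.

azimuthal sum: -1 − 1 + 2 = 0  ✓
1 ≤ 4 ≤ 9 (triangle on l)  ✓
L = 5 + 4 + 4 = 13 (odd)  ✗

parity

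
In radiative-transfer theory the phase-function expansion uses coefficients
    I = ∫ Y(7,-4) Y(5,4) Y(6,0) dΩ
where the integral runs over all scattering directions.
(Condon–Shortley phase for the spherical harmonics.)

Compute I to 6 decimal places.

m-sum 0 ✓  L=18 even ✓  2≤6≤12 ✓
Π(2lᵢ+1) = 15×11×13 = 2145
triangle coeff Δ(7,5,6) = 1/174594420
Σ_t [1,5]: t=1:−1/4147200 t=2:+1/207360 t=3:−1/82944 t=4:+1/207360 t=5:−1/4147200 = -1/345600
(3j)²=420/46189 [(7 5 6; 0 0 0)], sign=-1
Σ_t [5,6]: t=5:−1/4147200 t=6:+1/3110400 = 1/12441600
(3j)²=7/4199 [(7 5 6; -4 4 0)], sign=+1
⇒ 4πI² = 44100/1356277
I = (-1)√(44100/1356277/(4π)) = -0.05086747

-0.050867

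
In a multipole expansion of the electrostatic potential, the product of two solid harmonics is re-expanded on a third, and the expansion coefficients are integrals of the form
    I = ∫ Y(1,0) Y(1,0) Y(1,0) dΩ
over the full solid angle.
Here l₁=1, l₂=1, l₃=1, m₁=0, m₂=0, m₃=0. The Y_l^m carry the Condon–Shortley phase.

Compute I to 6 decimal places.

Σlᵢ=3 odd — θ-integrand is odd under cosθ→−cosθ; I=0

0.000000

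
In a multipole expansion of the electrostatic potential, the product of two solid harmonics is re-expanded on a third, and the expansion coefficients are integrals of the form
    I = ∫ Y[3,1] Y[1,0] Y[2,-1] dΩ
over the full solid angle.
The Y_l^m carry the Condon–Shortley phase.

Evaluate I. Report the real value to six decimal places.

Rules hold: Σm=0, L=6 even, 2≤2≤4.
N = 7·3·5 = 105
Δ = 2!·4!·0!/7! = 1/105
Racah Σ t=1..1: t=1:−1/4 = -1/4
⇒ 3j(3 1 2; 0 0 0)² = 3/35, sgn -1
Racah Σ t=1..1: t=1:−1/6 = -1/6
⇒ 3j(3 1 2; 1 0 -1)² = 8/105, sgn +1
4πI² = N·(3j₀)²·(3jₘ)² = 24/35
I = -1·√(0.685714/4π) = -0.23359668

-0.233597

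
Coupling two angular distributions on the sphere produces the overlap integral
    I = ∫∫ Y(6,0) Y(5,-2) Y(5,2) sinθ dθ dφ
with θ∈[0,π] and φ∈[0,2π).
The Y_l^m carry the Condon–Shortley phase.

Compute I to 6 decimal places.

-0.110455

Checks pass: Σm=0; 16 even; l₃=5∈[1,11].
(2·6+1)(2·5+1)(2·5+1) = 1573
Δ: 6! 6! 4! / 17! → 1/28588560
sum: t=1:−1/345600 t=2:+1/13824 t=3:−1/5184 t=4:+1/13824 t=5:−1/345600 = -7/129600
3j²(6 5 5; 0 0 0) = Δ·Π!·Σ² = 80/7293  (sign +1)
sum: t=0:+1/3110400 t=1:−1/57600 t=2:+1/13824 t=3:−1/31104 = 1/43200
3j²(6 5 5; 0 -2 2) = Δ·Π!·Σ² = 108/12155  (sign -1)
combine: 4πI² = 1573·80/7293·108/12155 = 576/3757
take √, sign -1: I = -0.11045508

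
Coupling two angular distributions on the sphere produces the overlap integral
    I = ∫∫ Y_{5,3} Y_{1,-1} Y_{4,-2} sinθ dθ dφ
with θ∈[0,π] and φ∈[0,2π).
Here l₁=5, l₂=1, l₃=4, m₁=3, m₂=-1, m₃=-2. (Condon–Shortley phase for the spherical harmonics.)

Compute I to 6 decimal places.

-0.259847

Rules hold: Σm=0, L=10 even, 4≤4≤6.
N = 11·3·9 = 297
Δ = 2!·8!·0!/11! = 1/495
Racah Σ t=1..1: t=1:−1/576 = -1/576
⇒ 3j(5 1 4; 0 0 0)² = 5/99, sgn -1
Racah Σ t=0..0: t=0:+1/2880 = 1/2880
⇒ 3j(5 1 4; 3 -1 -2)² = 28/495, sgn +1
4πI² = N·(3j₀)²·(3jₘ)² = 28/33
I = -1·√(0.848485/4π) = -0.25984664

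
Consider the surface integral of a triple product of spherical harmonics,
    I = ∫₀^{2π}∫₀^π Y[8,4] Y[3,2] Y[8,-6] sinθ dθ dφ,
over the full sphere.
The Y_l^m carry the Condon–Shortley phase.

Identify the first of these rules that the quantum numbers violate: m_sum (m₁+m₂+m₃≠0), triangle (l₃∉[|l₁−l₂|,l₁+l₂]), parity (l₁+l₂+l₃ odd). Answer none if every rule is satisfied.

parity

Σmᵢ = 0  ✓
l₃∈[|l₁−l₂|,l₁+l₂]=[5,11], have l₃=8  ✓
Σlᵢ = 19 ⇒ odd  ✗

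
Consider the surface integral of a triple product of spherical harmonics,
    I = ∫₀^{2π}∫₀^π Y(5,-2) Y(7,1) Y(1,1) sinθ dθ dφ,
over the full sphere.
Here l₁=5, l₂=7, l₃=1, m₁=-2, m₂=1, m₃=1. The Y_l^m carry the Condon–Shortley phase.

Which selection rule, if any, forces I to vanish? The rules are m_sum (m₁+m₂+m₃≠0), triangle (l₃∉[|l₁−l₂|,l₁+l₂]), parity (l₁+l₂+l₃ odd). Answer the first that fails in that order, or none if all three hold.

Σmᵢ = 0  ✓
l₃∈[|l₁−l₂|,l₁+l₂]=[2,12], have l₃=1  ✗
Σlᵢ = 13 ⇒ odd

triangle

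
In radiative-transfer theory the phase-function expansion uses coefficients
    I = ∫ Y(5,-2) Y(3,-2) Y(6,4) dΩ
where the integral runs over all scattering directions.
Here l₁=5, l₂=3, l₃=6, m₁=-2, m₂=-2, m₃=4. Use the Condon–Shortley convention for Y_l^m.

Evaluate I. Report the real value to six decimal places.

0.088266

Checks pass: Σm=0; 14 even; l₃=6∈[2,8].
(2·5+1)(2·3+1)(2·6+1) = 1001
Δ: 2! 8! 4! / 15! → 1/675675
sum: t=0:+1/8640 t=1:−1/2304 t=2:+1/8640 = -7/34560
3j²(5 3 6; 0 0 0) = Δ·Π!·Σ² = 7/429  (sign -1)
sum: t=0:+1/60480 t=1:−1/34560 = -1/80640
3j²(5 3 6; -2 -2 4) = Δ·Π!·Σ² = 6/1001  (sign -1)
combine: 4πI² = 1001·7/429·6/1001 = 14/143
take √, sign +1: I = 0.08826552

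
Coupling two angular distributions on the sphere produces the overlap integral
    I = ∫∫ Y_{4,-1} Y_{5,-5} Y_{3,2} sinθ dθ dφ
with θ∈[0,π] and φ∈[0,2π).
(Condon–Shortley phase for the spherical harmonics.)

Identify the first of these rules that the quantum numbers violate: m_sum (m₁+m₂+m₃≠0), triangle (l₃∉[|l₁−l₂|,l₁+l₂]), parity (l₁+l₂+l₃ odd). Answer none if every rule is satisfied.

m_sum

m₁+m₂+m₃ = -1 − 5 + 2 = -4  ✗
triangle: |4−5|=1 ≤ l₃=3 ≤ 4+5=9
parity: l₁+l₂+l₃ = 12 is even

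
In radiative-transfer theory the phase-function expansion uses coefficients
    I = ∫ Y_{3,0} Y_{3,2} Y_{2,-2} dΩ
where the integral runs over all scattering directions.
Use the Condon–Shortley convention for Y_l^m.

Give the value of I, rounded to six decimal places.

m-sum 0 ✓  L=8 even ✓  0≤2≤6 ✓
Π(2lᵢ+1) = 7×7×5 = 245
triangle coeff Δ(3,3,2) = 1/3780
Σ_t [1,3]: t=1:−1/24 t=2:+1/4 t=3:−1/24 = 1/6
(3j)²=4/105 [(3 3 2; 0 0 0)], sign=+1
Σ_t [3,3]: t=3:−1/24 = -1/24
(3j)²=1/21 [(3 3 2; 0 2 -2)], sign=-1
⇒ 4πI² = 4/9
I = (-1)√(4/9/(4π)) = -0.18806319

-0.188063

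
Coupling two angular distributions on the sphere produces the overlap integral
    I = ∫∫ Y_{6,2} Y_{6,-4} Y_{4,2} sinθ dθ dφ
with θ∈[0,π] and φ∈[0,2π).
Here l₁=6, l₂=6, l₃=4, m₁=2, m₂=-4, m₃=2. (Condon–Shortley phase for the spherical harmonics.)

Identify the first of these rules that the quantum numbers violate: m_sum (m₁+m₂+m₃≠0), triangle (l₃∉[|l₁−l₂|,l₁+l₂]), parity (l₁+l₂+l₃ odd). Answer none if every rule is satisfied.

Σmᵢ = 0  ✓
l₃∈[|l₁−l₂|,l₁+l₂]=[0,12], have l₃=4  ✓
Σlᵢ = 16 ⇒ even  ✓

none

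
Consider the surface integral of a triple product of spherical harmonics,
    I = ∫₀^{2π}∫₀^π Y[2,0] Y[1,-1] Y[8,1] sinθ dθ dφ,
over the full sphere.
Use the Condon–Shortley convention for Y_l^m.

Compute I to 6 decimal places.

0.000000

|2−1|≤8≤2+1 violated ⇒ I = 0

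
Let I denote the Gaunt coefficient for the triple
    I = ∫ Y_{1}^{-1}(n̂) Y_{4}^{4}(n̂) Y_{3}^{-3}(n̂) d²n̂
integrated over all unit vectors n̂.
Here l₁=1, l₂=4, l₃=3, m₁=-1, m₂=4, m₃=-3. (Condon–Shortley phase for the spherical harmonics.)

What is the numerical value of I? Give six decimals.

Checks pass: Σm=0; 8 even; l₃=3∈[3,5].
(2·1+1)(2·4+1)(2·3+1) = 189
Δ: 2! 0! 6! / 9! → 1/252
sum: t=1:−1/36 = -1/36
3j²(1 4 3; 0 0 0) = Δ·Π!·Σ² = 4/63  (sign +1)
sum: t=2:+1/1440 = 1/1440
3j²(1 4 3; -1 4 -3) = Δ·Π!·Σ² = 1/9  (sign +1)
combine: 4πI² = 189·4/63·1/9 = 4/3
take √, sign +1: I = 0.32573501

0.325735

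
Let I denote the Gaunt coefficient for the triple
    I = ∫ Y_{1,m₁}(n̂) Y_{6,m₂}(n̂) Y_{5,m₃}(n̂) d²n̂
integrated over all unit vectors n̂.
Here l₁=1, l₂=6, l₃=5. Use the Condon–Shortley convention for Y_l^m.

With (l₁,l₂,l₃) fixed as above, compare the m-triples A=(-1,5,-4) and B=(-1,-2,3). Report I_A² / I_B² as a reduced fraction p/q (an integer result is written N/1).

55/6

Shared (l₁,l₂,l₃)=(1,6,5): N and (l;000)² cancel in I_A²/I_B².
A: Δ = 2!·0!·10!/13! = 1/858; Racah Σ t=2..2: t=2:+1/725760 = 1/725760; ⇒ 3j(1 6 5; -1 5 -4)² = 5/78, sgn -1
B: Δ = 2!·0!·10!/13! = 1/858; Racah Σ t=2..2: t=2:+1/161280 = 1/161280; ⇒ 3j(1 6 5; -1 -2 3)² = 1/143, sgn +1
I_A²/I_B² = (5/78)/(1/143) = 55/6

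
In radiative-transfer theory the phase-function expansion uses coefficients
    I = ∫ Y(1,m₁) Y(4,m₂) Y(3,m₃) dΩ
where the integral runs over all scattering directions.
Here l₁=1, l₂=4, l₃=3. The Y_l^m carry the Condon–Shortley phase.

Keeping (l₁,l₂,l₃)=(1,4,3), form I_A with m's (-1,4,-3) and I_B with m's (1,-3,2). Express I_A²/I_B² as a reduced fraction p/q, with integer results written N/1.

4/3

Same 1,4,3: normalisation and zero-m 3j drop out of the ratio.
A: Δ: 2! 0! 6! / 9! → 1/252; sum: t=2:+1/1440 = 1/1440; 3j²(1 4 3; -1 4 -3) = Δ·Π!·Σ² = 1/9  (sign +1)
B: Δ: 2! 0! 6! / 9! → 1/252; sum: t=0:+1/240 = 1/240; 3j²(1 4 3; 1 -3 2) = Δ·Π!·Σ² = 1/12  (sign -1)
I_A²/I_B² = (1/9)/(1/12) = 4/3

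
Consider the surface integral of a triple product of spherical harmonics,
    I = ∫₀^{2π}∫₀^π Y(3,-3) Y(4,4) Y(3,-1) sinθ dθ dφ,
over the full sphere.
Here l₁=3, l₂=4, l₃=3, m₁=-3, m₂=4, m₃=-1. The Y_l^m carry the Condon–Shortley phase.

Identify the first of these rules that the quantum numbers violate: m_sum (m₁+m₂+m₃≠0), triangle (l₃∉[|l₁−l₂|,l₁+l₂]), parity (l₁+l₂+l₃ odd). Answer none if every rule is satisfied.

Σmᵢ = 0  ✓
l₃∈[|l₁−l₂|,l₁+l₂]=[1,7], have l₃=3  ✓
Σlᵢ = 10 ⇒ even  ✓

none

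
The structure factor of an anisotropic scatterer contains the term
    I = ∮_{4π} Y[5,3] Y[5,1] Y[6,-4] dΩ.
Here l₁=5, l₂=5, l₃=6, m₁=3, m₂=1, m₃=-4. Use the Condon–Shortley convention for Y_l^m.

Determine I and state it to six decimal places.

-0.069086

Checks pass: Σm=0; 16 even; l₃=6∈[0,10].
(2·5+1)(2·5+1)(2·6+1) = 1573
Δ: 4! 6! 6! / 17! → 1/28588560
sum: t=0:+1/345600 t=1:−1/13824 t=2:+1/5184 t=3:−1/13824 t=4:+1/345600 = 7/129600
3j²(5 5 6; 0 0 0) = Δ·Π!·Σ² = 80/7293  (sign +1)
sum: t=0:+1/829440 t=1:−1/86400 t=2:+1/138240 = -13/4147200
3j²(5 5 6; 3 1 -4) = Δ·Π!·Σ² = 13/3740  (sign -1)
combine: 4πI² = 1573·80/7293·13/3740 = 52/867
take √, sign -1: I = -0.06908555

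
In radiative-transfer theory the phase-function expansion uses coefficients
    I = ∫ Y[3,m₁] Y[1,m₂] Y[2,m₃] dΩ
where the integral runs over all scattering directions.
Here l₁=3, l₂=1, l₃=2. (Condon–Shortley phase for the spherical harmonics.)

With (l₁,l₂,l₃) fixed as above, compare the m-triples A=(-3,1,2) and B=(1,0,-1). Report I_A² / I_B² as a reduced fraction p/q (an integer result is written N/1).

15/8

l's match ⇒ only the (l;m) 3-j factors differ between A and B.
A: triangle coeff Δ(3,1,2) = 1/105; Σ_t [2,2]: t=2:+1/48 = 1/48; (3j)²=1/7 [(3 1 2; -3 1 2)], sign=+1
B: triangle coeff Δ(3,1,2) = 1/105; Σ_t [1,1]: t=1:−1/6 = -1/6; (3j)²=8/105 [(3 1 2; 1 0 -1)], sign=+1
I_A²/I_B² = (1/7)/(8/105) = 15/8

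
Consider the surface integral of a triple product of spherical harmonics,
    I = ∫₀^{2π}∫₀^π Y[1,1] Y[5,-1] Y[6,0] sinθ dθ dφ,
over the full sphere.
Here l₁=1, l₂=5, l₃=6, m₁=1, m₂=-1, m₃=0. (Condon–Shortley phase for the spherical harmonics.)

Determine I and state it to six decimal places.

m-sum 0 ✓  L=12 even ✓  4≤6≤6 ✓
Π(2lᵢ+1) = 3×11×13 = 429
triangle coeff Δ(1,5,6) = 1/858
Σ_t [0,0]: t=0:+1/14400 = 1/14400
(3j)²=6/143 [(1 5 6; 0 0 0)], sign=+1
Σ_t [0,0]: t=0:+1/34560 = 1/34560
(3j)²=5/286 [(1 5 6; 1 -1 0)], sign=+1
⇒ 4πI² = 45/143
I = (+1)√(45/143/(4π)) = 0.15824621

0.158246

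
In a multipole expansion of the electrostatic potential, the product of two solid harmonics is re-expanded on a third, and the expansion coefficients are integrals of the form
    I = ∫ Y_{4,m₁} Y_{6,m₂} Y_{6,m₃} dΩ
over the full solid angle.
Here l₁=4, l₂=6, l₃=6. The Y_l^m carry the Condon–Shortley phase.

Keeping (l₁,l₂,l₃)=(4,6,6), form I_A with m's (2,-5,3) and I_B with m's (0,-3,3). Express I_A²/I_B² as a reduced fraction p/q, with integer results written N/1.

Same 4,6,6: normalisation and zero-m 3j drop out of the ratio.
A: Δ: 4! 4! 8! / 17! → 1/15315300; sum: t=0:+1/483840 t=1:−1/1451520 = 1/725760; 3j²(4 6 6; 2 -5 3) = Δ·Π!·Σ² = 24/1547  (sign -1)
B: Δ: 4! 4! 8! / 17! → 1/15315300; sum: t=0:+1/414720 t=1:−1/51840 t=2:+1/80640 t=3:−1/1451520 = -1/193536; 3j²(4 6 6; 0 -3 3) = Δ·Π!·Σ² = 81/17017  (sign +1)
I_A²/I_B² = (24/1547)/(81/17017) = 88/27

88/27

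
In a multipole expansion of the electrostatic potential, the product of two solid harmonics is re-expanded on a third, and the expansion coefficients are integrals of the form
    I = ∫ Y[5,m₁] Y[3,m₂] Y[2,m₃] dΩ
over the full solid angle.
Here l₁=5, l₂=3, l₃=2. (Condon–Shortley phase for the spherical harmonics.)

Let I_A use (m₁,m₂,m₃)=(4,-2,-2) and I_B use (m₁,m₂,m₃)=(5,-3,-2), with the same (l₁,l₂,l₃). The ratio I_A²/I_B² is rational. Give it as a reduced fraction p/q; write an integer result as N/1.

3/5

Same 5,3,2: normalisation and zero-m 3j drop out of the ratio.
A: Δ: 6! 4! 0! / 11! → 1/2310; sum: t=1:−1/2880 = -1/2880; 3j²(5 3 2; 4 -2 -2) = Δ·Π!·Σ² = 3/55  (sign -1)
B: Δ: 6! 4! 0! / 11! → 1/2310; sum: t=0:+1/17280 = 1/17280; 3j²(5 3 2; 5 -3 -2) = Δ·Π!·Σ² = 1/11  (sign +1)
I_A²/I_B² = (3/55)/(1/11) = 3/5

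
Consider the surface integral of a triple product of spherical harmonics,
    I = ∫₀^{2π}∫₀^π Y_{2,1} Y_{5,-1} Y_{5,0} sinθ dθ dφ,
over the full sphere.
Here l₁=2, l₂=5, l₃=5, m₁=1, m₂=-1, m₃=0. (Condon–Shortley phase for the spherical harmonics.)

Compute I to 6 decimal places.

-0.036166

m-sum 0 ✓  L=12 even ✓  3≤5≤7 ✓
Π(2lᵢ+1) = 5×11×11 = 605
triangle coeff Δ(2,5,5) = 1/38610
Σ_t [0,2]: t=0:+1/2880 t=1:−1/576 t=2:+1/2880 = -1/960
(3j)²=10/429 [(2 5 5; 0 0 0)], sign=+1
Σ_t [0,1]: t=0:+1/1152 t=1:−1/1440 = 1/5760
(3j)²=1/858 [(2 5 5; 1 -1 0)], sign=-1
⇒ 4πI² = 25/1521
I = (-1)√(25/1521/(4π)) = -0.03616600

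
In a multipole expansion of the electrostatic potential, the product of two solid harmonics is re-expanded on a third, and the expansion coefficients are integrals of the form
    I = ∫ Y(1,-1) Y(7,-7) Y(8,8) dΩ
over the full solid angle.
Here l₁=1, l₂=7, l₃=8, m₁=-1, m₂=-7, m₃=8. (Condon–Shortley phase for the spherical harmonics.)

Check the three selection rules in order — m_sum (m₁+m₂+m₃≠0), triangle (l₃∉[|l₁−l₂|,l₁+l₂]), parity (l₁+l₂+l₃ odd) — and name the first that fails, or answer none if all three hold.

m₁+m₂+m₃ = -1 − 7 + 8 = 0  ✓
triangle: |1−7|=6 ≤ l₃=8 ≤ 1+7=8  ✓
parity: l₁+l₂+l₃ = 16 is even  ✓

none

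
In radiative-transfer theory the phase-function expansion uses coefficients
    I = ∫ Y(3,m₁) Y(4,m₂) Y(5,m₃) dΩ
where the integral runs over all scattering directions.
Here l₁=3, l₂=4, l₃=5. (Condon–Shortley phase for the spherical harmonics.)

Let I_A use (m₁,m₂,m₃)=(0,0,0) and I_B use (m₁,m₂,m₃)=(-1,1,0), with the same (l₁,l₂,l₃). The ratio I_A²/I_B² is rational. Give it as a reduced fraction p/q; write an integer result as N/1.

240/1

l's match ⇒ only the (l;m) 3-j factors differ between A and B.
A: triangle coeff Δ(3,4,5) = 1/180180; Σ_t [0,2]: t=0:+1/576 t=1:−1/144 t=2:+1/576 = -1/288; (3j)²=20/1001 [(3 4 5; 0 0 0)], sign=+1
B: triangle coeff Δ(3,4,5) = 1/180180; Σ_t [0,2]: t=0:+1/5760 t=1:−1/288 t=2:+1/288 = 1/5760; (3j)²=1/12012 [(3 4 5; -1 1 0)], sign=-1
I_A²/I_B² = (20/1001)/(1/12012) = 240/1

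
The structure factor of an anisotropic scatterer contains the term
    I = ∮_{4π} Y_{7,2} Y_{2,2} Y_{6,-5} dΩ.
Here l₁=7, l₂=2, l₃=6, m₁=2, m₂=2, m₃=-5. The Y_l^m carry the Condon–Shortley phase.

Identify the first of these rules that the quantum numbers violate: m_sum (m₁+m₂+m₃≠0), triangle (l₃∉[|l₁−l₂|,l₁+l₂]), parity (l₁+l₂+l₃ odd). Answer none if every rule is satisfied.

m₁+m₂+m₃ = 2 + 2 − 5 = -1  ✗
triangle: |7−2|=5 ≤ l₃=6 ≤ 7+2=9
parity: l₁+l₂+l₃ = 15 is odd

m_sum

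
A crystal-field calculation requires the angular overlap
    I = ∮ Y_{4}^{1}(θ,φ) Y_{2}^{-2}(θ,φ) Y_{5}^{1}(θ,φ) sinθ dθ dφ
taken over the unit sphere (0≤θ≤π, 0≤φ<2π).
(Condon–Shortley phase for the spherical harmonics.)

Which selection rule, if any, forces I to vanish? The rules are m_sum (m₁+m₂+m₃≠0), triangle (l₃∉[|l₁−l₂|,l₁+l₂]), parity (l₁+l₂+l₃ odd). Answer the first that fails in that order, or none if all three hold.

parity

azimuthal sum: 1 − 2 + 1 = 0  ✓
2 ≤ 5 ≤ 6 (triangle on l)  ✓
L = 4 + 2 + 5 = 11 (odd)  ✗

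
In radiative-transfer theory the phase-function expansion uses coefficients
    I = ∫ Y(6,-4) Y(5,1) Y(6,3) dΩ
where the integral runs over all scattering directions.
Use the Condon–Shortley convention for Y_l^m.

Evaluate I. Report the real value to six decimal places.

0.000000

l₁+l₂+l₃=17 is odd: 3j(l;000)=0 ⇒ I=0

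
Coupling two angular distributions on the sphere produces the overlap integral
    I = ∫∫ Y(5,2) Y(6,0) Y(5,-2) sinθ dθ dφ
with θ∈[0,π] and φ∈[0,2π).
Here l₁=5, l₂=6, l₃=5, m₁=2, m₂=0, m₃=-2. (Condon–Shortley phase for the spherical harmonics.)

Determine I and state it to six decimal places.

Checks pass: Σm=0; 16 even; l₃=5∈[1,11].
(2·5+1)(2·6+1)(2·5+1) = 1573
Δ: 6! 4! 6! / 17! → 1/28588560
sum: t=1:−1/345600 t=2:+1/13824 t=3:−1/5184 t=4:+1/13824 t=5:−1/345600 = -7/129600
3j²(5 6 5; 0 0 0) = Δ·Π!·Σ² = 80/7293  (sign +1)
sum: t=0:+1/3110400 t=1:−1/57600 t=2:+1/13824 t=3:−1/31104 = 1/43200
3j²(5 6 5; 2 0 -2) = Δ·Π!·Σ² = 108/12155  (sign -1)
combine: 4πI² = 1573·80/7293·108/12155 = 576/3757
take √, sign -1: I = -0.11045508

-0.110455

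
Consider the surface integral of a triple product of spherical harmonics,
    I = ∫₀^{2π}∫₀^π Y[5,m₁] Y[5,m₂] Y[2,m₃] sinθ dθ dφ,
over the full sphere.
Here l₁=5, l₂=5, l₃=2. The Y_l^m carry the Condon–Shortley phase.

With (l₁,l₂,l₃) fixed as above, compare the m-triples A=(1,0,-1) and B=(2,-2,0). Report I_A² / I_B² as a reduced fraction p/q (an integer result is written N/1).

5/36

Shared (l₁,l₂,l₃)=(5,5,2): N and (l;000)² cancel in I_A²/I_B².
A: Δ = 8!·2!·2!/13! = 1/38610; Racah Σ t=3..4: t=3:−1/1440 t=4:+1/1152 = 1/5760; ⇒ 3j(5 5 2; 1 0 -1)² = 1/858, sgn -1
B: Δ = 8!·2!·2!/13! = 1/38610; Racah Σ t=1..3: t=1:−1/20160 t=2:+1/1440 t=3:−1/2880 = 1/3360; ⇒ 3j(5 5 2; 2 -2 0)² = 6/715, sgn +1
I_A²/I_B² = (1/858)/(6/715) = 5/36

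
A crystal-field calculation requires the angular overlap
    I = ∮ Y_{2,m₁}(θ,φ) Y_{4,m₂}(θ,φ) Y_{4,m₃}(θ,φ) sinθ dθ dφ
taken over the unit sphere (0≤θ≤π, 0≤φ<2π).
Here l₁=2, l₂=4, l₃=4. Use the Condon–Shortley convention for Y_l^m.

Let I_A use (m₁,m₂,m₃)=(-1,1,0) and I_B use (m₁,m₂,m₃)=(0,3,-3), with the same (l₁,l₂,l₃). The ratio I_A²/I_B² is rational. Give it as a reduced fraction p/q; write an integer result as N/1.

30/49

Shared (l₁,l₂,l₃)=(2,4,4): N and (l;000)² cancel in I_A²/I_B².
A: Δ = 2!·2!·6!/11! = 1/13860; Racah Σ t=1..2: t=1:−1/96 t=2:+1/72 = 1/288; ⇒ 3j(2 4 4; -1 1 0)² = 1/462, sgn +1
B: Δ = 2!·2!·6!/11! = 1/13860; Racah Σ t=1..2: t=1:−1/720 t=2:+1/480 = 1/1440; ⇒ 3j(2 4 4; 0 3 -3)² = 7/1980, sgn -1
I_A²/I_B² = (1/462)/(7/1980) = 30/49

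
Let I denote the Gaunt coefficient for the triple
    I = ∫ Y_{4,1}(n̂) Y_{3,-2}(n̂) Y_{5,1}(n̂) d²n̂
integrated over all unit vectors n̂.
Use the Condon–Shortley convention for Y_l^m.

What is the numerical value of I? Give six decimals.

Checks pass: Σm=0; 12 even; l₃=5∈[1,7].
(2·4+1)(2·3+1)(2·5+1) = 693
Δ: 2! 6! 4! / 13! → 1/180180
sum: t=0:+1/576 t=1:−1/144 t=2:+1/576 = -1/288
3j²(4 3 5; 0 0 0) = Δ·Π!·Σ² = 20/1001  (sign +1)
sum: t=0:+1/432 t=1:−1/1152 = 5/3456
3j²(4 3 5; 1 -2 1) = Δ·Π!·Σ² = 625/36036  (sign +1)
combine: 4πI² = 693·20/1001·625/36036 = 3125/13013
take √, sign +1: I = 0.13823925

0.138239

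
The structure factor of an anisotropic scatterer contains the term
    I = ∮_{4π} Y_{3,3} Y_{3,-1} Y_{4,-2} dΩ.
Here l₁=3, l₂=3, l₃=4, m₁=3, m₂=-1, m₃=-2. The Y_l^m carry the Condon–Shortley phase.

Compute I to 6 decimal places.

m-sum 0 ✓  L=10 even ✓  0≤4≤6 ✓
Π(2lᵢ+1) = 7×7×9 = 441
triangle coeff Δ(3,3,4) = 1/34650
Σ_t [0,2]: t=0:+1/72 t=1:−1/16 t=2:+1/72 = -5/144
(3j)²=2/77 [(3 3 4; 0 0 0)], sign=-1
Σ_t [0,0]: t=0:+1/192 = 1/192
(3j)²=3/77 [(3 3 4; 3 -1 -2)], sign=+1
⇒ 4πI² = 54/121
I = (-1)√(54/121/(4π)) = -0.18845135

-0.188451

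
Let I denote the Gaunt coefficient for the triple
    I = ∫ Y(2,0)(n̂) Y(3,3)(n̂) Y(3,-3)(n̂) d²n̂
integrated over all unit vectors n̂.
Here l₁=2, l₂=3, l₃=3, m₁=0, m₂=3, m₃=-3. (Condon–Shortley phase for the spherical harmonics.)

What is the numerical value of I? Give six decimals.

m-sum 0 ✓  L=8 even ✓  1≤3≤5 ✓
Π(2lᵢ+1) = 5×7×7 = 245
triangle coeff Δ(2,3,3) = 1/3780
Σ_t [0,2]: t=0:+1/24 t=1:−1/4 t=2:+1/24 = -1/6
(3j)²=4/105 [(2 3 3; 0 0 0)], sign=+1
Σ_t [2,2]: t=2:+1/96 = 1/96
(3j)²=5/84 [(2 3 3; 0 3 -3)], sign=+1
⇒ 4πI² = 5/9
I = (+1)√(5/9/(4π)) = 0.21026104

0.210261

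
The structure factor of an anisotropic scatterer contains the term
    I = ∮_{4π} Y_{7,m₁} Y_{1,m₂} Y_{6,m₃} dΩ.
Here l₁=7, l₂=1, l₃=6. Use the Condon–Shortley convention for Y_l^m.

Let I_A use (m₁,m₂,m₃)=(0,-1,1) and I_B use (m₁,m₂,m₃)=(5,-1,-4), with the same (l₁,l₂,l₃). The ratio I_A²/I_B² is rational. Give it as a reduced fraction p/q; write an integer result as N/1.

7/22

l's match ⇒ only the (l;m) 3-j factors differ between A and B.
A: triangle coeff Δ(7,1,6) = 1/1365; Σ_t [0,0]: t=0:+1/1209600 = 1/1209600; (3j)²=1/65 [(7 1 6; 0 -1 1)], sign=-1
B: triangle coeff Δ(7,1,6) = 1/1365; Σ_t [0,0]: t=0:+1/14515200 = 1/14515200; (3j)²=22/455 [(7 1 6; 5 -1 -4)], sign=+1
I_A²/I_B² = (1/65)/(22/455) = 7/22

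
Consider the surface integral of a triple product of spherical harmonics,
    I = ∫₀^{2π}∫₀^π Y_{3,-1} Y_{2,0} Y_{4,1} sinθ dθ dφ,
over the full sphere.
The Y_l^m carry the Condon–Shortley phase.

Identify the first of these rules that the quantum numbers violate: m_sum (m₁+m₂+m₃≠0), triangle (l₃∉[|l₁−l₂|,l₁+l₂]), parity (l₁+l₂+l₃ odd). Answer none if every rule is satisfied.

azimuthal sum: -1 + 0 + 1 = 0  ✓
1 ≤ 4 ≤ 5 (triangle on l)  ✓
L = 3 + 2 + 4 = 9 (odd)  ✗

parity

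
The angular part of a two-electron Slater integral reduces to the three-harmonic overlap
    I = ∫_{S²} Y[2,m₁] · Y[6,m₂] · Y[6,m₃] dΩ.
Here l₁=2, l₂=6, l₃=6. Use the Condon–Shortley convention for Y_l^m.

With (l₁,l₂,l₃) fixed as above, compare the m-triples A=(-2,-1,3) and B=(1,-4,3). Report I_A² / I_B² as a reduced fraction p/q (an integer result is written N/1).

Shared (l₁,l₂,l₃)=(2,6,6): N and (l;000)² cancel in I_A²/I_B².
A: Δ = 2!·2!·10!/15! = 1/90090; Racah Σ t=2..2: t=2:+1/120960 = 1/120960; ⇒ 3j(2 6 6; -2 -1 3)² = 24/1001, sgn -1
B: Δ = 2!·2!·10!/15! = 1/90090; Racah Σ t=0..1: t=0:+1/161280 t=1:−1/725760 = 1/207360; ⇒ 3j(2 6 6; 1 -4 3)² = 7/286, sgn -1
I_A²/I_B² = (24/1001)/(7/286) = 48/49

48/49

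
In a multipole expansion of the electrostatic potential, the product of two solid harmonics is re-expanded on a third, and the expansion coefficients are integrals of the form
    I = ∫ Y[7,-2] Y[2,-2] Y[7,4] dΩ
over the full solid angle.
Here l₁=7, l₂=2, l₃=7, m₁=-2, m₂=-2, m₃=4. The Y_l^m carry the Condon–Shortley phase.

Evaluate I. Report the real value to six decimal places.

-0.163963

Checks pass: Σm=0; 16 even; l₃=7∈[5,9].
(2·7+1)(2·2+1)(2·7+1) = 1125
Δ: 2! 12! 2! / 17! → 1/185640
sum: t=0:+1/2419200 t=1:−1/518400 t=2:+1/2419200 = -1/907200
3j²(7 2 7; 0 0 0) = Δ·Π!·Σ² = 56/3315  (sign +1)
sum: t=0:+1/8709120 = 1/8709120
3j²(7 2 7; -2 -2 4) = Δ·Π!·Σ² = 55/3094  (sign -1)
combine: 4πI² = 1125·56/3315·55/3094 = 16500/48841
take √, sign -1: I = -0.16396259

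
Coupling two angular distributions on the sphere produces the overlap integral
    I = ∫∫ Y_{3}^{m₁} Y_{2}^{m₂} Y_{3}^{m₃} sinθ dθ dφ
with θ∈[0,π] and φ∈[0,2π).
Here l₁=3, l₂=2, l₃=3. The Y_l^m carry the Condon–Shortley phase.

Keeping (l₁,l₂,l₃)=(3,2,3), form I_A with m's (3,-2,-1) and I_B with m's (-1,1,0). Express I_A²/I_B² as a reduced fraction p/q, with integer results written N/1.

5/1

l's match ⇒ only the (l;m) 3-j factors differ between A and B.
A: triangle coeff Δ(3,2,3) = 1/3780; Σ_t [0,0]: t=0:+1/96 = 1/96; (3j)²=1/42 [(3 2 3; 3 -2 -1)], sign=+1
B: triangle coeff Δ(3,2,3) = 1/3780; Σ_t [1,2]: t=1:−1/12 t=2:+1/8 = 1/24; (3j)²=1/210 [(3 2 3; -1 1 0)], sign=-1
I_A²/I_B² = (1/42)/(1/210) = 5/1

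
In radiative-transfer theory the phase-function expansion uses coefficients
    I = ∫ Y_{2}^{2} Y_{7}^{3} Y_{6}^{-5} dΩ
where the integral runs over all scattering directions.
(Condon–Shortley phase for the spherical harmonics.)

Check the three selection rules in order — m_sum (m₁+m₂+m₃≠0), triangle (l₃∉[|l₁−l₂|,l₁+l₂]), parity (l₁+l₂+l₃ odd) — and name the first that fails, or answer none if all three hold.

Σmᵢ = 0  ✓
l₃∈[|l₁−l₂|,l₁+l₂]=[5,9], have l₃=6  ✓
Σlᵢ = 15 ⇒ odd  ✗

parity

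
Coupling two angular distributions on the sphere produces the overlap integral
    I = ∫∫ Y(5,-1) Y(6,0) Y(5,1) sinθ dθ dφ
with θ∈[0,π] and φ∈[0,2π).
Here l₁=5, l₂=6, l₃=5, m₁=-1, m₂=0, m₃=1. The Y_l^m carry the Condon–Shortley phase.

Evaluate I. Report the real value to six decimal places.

Rules hold: Σm=0, L=16 even, 1≤5≤11.
N = 11·13·11 = 1573
Δ = 6!·4!·6!/17! = 1/28588560
Racah Σ t=1..5: t=1:−1/345600 t=2:+1/13824 t=3:−1/5184 t=4:+1/13824 t=5:−1/345600 = -7/129600
⇒ 3j(5 6 5; 0 0 0)² = 80/7293, sgn +1
Racah Σ t=2..6: t=2:+1/55296 t=3:−1/7776 t=4:+1/9216 t=5:−1/86400 t=6:+1/12441600 = -7/518400
⇒ 3j(5 6 5; -1 0 1)² = 12/12155, sgn -1
4πI² = N·(3j₀)²·(3jₘ)² = 64/3757
I = -1·√(0.0170349/4π) = -0.03681836

-0.036818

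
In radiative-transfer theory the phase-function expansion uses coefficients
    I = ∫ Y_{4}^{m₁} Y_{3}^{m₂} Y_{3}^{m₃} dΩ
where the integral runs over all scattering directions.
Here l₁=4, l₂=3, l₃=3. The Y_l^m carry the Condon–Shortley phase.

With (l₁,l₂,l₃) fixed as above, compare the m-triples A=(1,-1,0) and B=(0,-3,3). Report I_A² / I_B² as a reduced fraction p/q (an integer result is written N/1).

l's match ⇒ only the (l;m) 3-j factors differ between A and B.
A: triangle coeff Δ(4,3,3) = 1/34650; Σ_t [0,2]: t=0:+1/288 t=1:−1/24 t=2:+1/48 = -5/288; (3j)²=5/462 [(4 3 3; 1 -1 0)], sign=+1
B: triangle coeff Δ(4,3,3) = 1/34650; Σ_t [0,0]: t=0:+1/1152 = 1/1152; (3j)²=1/154 [(4 3 3; 0 -3 3)], sign=+1
I_A²/I_B² = (5/462)/(1/154) = 5/3

5/3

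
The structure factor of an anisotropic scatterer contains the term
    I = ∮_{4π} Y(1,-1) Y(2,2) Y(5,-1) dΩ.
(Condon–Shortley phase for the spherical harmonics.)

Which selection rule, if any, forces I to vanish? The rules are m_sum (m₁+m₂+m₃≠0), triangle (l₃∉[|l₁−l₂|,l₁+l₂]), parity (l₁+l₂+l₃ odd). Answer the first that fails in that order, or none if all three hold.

azimuthal sum: -1 + 2 − 1 = 0  ✓
1 ≤ 5 ≤ 3 (triangle on l)  ✗
L = 1 + 2 + 5 = 8 (even)

triangle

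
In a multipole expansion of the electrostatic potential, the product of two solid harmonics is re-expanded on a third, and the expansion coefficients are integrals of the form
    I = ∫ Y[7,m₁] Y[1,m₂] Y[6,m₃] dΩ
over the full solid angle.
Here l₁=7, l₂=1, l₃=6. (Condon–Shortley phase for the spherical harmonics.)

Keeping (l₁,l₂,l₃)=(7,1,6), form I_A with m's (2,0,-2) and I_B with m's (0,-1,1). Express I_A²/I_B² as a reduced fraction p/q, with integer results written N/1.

Shared (l₁,l₂,l₃)=(7,1,6): N and (l;000)² cancel in I_A²/I_B².
A: Δ = 2!·12!·0!/15! = 1/1365; Racah Σ t=1..1: t=1:−1/967680 = -1/967680; ⇒ 3j(7 1 6; 2 0 -2)² = 3/91, sgn -1
B: Δ = 2!·12!·0!/15! = 1/1365; Racah Σ t=0..0: t=0:+1/1209600 = 1/1209600; ⇒ 3j(7 1 6; 0 -1 1)² = 1/65, sgn -1
I_A²/I_B² = (3/91)/(1/65) = 15/7

15/7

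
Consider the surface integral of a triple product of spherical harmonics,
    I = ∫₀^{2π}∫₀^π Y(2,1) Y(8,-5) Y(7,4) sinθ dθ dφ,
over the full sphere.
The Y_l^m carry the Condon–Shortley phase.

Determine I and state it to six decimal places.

l₁+l₂+l₃=17 is odd: 3j(l;000)=0 ⇒ I=0

0.000000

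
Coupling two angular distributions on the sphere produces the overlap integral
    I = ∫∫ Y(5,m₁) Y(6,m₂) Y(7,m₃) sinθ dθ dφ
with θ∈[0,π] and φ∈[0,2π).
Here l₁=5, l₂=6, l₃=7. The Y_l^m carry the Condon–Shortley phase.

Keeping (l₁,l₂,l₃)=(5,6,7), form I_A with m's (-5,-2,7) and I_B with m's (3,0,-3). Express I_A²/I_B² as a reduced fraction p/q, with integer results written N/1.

143/432

Shared (l₁,l₂,l₃)=(5,6,7): N and (l;000)² cancel in I_A²/I_B².
A: Δ = 4!·6!·8!/19! = 1/174594420; Racah Σ t=4..4: t=4:+1/696729600 = 1/696729600; ⇒ 3j(5 6 7; -5 -2 7)² = 7/1938, sgn +1
B: Δ = 4!·6!·8!/19! = 1/174594420; Racah Σ t=0..2: t=0:+1/1658880 t=1:−1/518400 t=2:+1/1658880 = -1/1382400; ⇒ 3j(5 6 7; 3 0 -3)² = 504/46189, sgn -1
I_A²/I_B² = (7/1938)/(504/46189) = 143/432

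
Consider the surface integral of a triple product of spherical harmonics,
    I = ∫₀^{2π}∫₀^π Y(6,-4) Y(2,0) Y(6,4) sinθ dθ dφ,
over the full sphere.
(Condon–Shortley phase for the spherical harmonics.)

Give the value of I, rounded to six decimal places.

m-sum 0 ✓  L=14 even ✓  4≤6≤8 ✓
Π(2lᵢ+1) = 13×5×13 = 845
triangle coeff Δ(6,2,6) = 1/90090
Σ_t [0,2]: t=0:+1/69120 t=1:−1/14400 t=2:+1/69120 = -7/172800
(3j)²=14/715 [(6 2 6; 0 0 0)], sign=-1
Σ_t [0,2]: t=0:+1/14515200 t=1:−1/362880 t=2:+1/322560 = 1/2419200
(3j)²=2/5005 [(6 2 6; -4 0 4)], sign=+1
⇒ 4πI² = 4/605
I = (-1)√(4/605/(4π)) = -0.02293757

-0.022938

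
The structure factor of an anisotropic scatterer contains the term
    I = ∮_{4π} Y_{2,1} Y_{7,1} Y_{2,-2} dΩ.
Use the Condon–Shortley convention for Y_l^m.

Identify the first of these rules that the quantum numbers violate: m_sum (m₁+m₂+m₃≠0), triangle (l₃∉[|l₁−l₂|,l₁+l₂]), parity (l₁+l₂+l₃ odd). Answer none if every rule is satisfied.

triangle

Σmᵢ = 0  ✓
l₃∈[|l₁−l₂|,l₁+l₂]=[5,9], have l₃=2  ✗
Σlᵢ = 11 ⇒ odd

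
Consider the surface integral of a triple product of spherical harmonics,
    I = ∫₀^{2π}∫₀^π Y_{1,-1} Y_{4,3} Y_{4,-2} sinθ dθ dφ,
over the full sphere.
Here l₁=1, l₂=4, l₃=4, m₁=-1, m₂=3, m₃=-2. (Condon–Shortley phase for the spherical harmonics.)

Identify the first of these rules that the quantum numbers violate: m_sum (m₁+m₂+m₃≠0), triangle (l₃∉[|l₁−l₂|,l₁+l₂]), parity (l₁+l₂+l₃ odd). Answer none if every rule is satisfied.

azimuthal sum: -1 + 3 − 2 = 0  ✓
3 ≤ 4 ≤ 5 (triangle on l)  ✓
L = 1 + 4 + 4 = 9 (odd)  ✗

parity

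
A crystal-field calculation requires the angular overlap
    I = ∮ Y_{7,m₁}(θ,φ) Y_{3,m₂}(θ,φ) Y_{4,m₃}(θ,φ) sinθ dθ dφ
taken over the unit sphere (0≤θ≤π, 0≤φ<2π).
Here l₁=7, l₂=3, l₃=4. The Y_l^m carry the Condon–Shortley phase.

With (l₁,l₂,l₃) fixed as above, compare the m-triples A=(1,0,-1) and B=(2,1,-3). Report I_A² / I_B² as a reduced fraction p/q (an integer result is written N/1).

Same 7,3,4: normalisation and zero-m 3j drop out of the ratio.
A: Δ: 6! 8! 0! / 15! → 1/45045; sum: t=3:−1/25920 = -1/25920; 3j²(7 3 4; 1 0 -1) = Δ·Π!·Σ² = 32/1287  (sign +1)
B: Δ: 6! 8! 0! / 15! → 1/45045; sum: t=4:+1/241920 = 1/241920; 3j²(7 3 4; 2 1 -3) = Δ·Π!·Σ² = 4/1001  (sign -1)
I_A²/I_B² = (32/1287)/(4/1001) = 56/9

56/9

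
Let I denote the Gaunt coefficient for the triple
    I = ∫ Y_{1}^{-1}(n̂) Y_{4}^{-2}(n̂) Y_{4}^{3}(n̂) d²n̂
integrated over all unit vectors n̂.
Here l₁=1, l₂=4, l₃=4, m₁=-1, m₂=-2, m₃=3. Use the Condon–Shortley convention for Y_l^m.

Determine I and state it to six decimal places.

0.000000

L=9 odd ⇒ parity kills the (l;000) factor ⇒ I = 0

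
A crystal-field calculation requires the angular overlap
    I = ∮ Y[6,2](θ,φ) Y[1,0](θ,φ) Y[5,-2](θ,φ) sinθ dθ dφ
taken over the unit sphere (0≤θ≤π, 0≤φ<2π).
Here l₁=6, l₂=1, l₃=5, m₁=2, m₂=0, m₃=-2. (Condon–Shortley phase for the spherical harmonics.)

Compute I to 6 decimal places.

m-sum 0 ✓  L=12 even ✓  5≤5≤7 ✓
Π(2lᵢ+1) = 13×3×11 = 429
triangle coeff Δ(6,1,5) = 1/858
Σ_t [1,1]: t=1:−1/14400 = -1/14400
(3j)²=6/143 [(6 1 5; 0 0 0)], sign=+1
Σ_t [1,1]: t=1:−1/30240 = -1/30240
(3j)²=16/429 [(6 1 5; 2 0 -2)], sign=+1
⇒ 4πI² = 96/143
I = (+1)√(96/143/(4π)) = 0.23113338

0.231133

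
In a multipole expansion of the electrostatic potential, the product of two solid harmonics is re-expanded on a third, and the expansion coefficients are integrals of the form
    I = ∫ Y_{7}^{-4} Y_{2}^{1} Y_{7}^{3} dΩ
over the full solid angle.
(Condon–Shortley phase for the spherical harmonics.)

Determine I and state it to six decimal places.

0.162315

m-sum 0 ✓  L=16 even ✓  5≤7≤9 ✓
Π(2lᵢ+1) = 15×5×15 = 1125
triangle coeff Δ(7,2,7) = 1/185640
Σ_t [0,2]: t=0:+1/2419200 t=1:−1/518400 t=2:+1/2419200 = -1/907200
(3j)²=56/3315 [(7 2 7; 0 0 0)], sign=+1
Σ_t [1,2]: t=1:−1/14515200 t=2:+1/4354560 = 1/6220800
(3j)²=77/4420 [(7 2 7; -4 1 3)], sign=+1
⇒ 4πI² = 16170/48841
I = (+1)√(16170/48841/(4π)) = 0.16231468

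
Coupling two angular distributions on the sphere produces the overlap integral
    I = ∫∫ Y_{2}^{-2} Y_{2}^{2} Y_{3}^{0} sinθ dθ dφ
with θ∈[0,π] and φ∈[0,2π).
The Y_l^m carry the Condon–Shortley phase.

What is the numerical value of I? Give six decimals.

Σlᵢ=7 odd — θ-integrand is odd under cosθ→−cosθ; I=0

0.000000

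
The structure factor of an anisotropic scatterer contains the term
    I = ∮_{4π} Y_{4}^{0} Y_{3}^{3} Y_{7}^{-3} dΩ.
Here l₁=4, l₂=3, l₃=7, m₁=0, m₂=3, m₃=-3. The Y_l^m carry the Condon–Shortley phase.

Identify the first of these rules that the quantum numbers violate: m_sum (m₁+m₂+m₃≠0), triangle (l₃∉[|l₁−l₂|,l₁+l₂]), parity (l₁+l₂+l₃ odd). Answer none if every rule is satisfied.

m₁+m₂+m₃ = 0 + 3 − 3 = 0  ✓
triangle: |4−3|=1 ≤ l₃=7 ≤ 4+3=7  ✓
parity: l₁+l₂+l₃ = 14 is even  ✓

none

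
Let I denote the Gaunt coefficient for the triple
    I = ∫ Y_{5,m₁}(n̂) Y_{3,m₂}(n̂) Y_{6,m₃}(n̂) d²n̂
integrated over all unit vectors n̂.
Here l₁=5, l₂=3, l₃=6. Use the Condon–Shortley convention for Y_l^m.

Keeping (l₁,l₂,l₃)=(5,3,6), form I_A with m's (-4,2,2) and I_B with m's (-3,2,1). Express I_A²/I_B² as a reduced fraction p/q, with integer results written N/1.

45/64

l's match ⇒ only the (l;m) 3-j factors differ between A and B.
A: triangle coeff Δ(5,3,6) = 1/675675; Σ_t [1,2]: t=1:−1/967680 t=2:+1/60480 = 1/64512; (3j)²=15/1001 [(5 3 6; -4 2 2)], sign=+1
B: triangle coeff Δ(5,3,6) = 1/675675; Σ_t [1,2]: t=1:−1/120960 t=2:+1/17280 = 1/20160; (3j)²=64/3003 [(5 3 6; -3 2 1)], sign=-1
I_A²/I_B² = (15/1001)/(64/3003) = 45/64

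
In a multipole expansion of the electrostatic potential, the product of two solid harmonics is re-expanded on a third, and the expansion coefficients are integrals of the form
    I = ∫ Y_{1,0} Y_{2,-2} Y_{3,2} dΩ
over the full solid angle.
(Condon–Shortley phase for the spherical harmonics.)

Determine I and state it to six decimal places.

0.184674

Rules hold: Σm=0, L=6 even, 1≤3≤3.
N = 3·5·7 = 105
Δ = 0!·2!·4!/7! = 1/105
Racah Σ t=0..0: t=0:+1/4 = 1/4
⇒ 3j(1 2 3; 0 0 0)² = 3/35, sgn -1
Racah Σ t=0..0: t=0:+1/24 = 1/24
⇒ 3j(1 2 3; 0 -2 2)² = 1/21, sgn -1
4πI² = N·(3j₀)²·(3jₘ)² = 3/7
I = +1·√(0.428571/4π) = 0.18467439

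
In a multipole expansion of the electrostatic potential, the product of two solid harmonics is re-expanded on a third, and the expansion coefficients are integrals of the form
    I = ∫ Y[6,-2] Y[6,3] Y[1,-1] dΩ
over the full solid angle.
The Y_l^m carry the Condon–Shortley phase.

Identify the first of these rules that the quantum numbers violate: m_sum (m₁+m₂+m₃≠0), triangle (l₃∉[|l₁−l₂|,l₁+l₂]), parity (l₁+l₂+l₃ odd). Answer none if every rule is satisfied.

Σmᵢ = 0  ✓
l₃∈[|l₁−l₂|,l₁+l₂]=[0,12], have l₃=1  ✓
Σlᵢ = 13 ⇒ odd  ✗

parity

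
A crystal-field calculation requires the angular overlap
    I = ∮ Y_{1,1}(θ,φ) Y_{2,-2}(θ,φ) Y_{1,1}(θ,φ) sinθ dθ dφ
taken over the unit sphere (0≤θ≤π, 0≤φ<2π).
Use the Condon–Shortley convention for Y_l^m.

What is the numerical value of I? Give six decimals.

0.309019

Rules hold: Σm=0, L=4 even, 1≤1≤3.
N = 3·5·3 = 45
Δ = 2!·0!·2!/5! = 1/30
Racah Σ t=1..1: t=1:−1/1 = -1/1
⇒ 3j(1 2 1; 0 0 0)² = 2/15, sgn +1
Racah Σ t=0..0: t=0:+1/4 = 1/4
⇒ 3j(1 2 1; 1 -2 1)² = 1/5, sgn +1
4πI² = N·(3j₀)²·(3jₘ)² = 6/5
I = +1·√(1.2/4π) = 0.30901936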